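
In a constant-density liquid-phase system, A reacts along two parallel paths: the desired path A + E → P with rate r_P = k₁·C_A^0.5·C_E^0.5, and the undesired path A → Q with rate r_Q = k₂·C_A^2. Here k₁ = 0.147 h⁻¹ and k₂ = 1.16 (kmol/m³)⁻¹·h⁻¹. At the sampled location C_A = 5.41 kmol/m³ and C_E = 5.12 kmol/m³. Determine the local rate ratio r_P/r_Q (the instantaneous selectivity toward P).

S_{P/Q} = r_P/r_Q = (k₁·C_A^0.5·C_E^0.5)/(k₂·C_A^2) = (k₁/k₂)·C_A^-1.5·C_E^0.5.
= (0.147×5.410^0.5×5.120^0.5) / (1.16×5.410^2) = 0.7737/33.95 = 0.0228.

0.0228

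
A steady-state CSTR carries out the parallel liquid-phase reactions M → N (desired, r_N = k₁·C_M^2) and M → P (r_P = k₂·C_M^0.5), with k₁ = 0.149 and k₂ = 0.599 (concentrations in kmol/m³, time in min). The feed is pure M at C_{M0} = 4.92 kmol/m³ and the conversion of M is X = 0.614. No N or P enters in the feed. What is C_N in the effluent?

Exit C_M = C_{M0}(1−X) = 4.92×0.386 = 1.899 kmol/m³.
In a CSTR the entire volume is at exit conditions, so r_N = 0.149×1.899^2 = 0.5374 and r_P = 0.599×1.899^0.5 = 0.8255.
Fraction of consumed M going to N: r_N/(r_N+r_P) = 0.3943.
C_N = 0.3943·C_{M0}·X = 0.3943×4.92×0.614 = 1.19 kmol/m³.

1.19 kmol/m³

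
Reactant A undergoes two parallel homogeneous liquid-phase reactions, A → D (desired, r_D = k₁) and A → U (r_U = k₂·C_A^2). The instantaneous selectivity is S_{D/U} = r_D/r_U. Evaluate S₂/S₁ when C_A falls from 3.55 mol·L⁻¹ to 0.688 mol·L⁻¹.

S_{D/U} = (k₁/k₂)·C_A^-2, so S₂/S₁ = (C_{A,2}/C_{A,1})^-2.
= (0.688/3.55)^(-2) = (0.1938)^(-2) = 26.6.
Selectivity toward D rises as C_A falls — low-concentration operation is favoured.

26.6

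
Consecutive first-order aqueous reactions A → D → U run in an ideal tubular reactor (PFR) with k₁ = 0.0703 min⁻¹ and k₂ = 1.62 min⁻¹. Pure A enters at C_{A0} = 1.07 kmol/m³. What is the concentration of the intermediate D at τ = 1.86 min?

0.0402 kmol/m³

For first-order series with pure A initially, C_D(τ) = k₁C_{A0}/(k₂−k₁)·(e^(−k₁τ) − e^(−k₂τ)).
e^(−k₁τ) = e^(−0.0703×1.86) = e^(−0.1308) = 0.8774; e^(−k₂τ) = e^(−3.013) = 0.04913.
C_D = 0.0703×1.07/(1.62−0.0703) × (0.8774−0.04913) = 0.04854×0.8283 = 0.04020 kmol/m³.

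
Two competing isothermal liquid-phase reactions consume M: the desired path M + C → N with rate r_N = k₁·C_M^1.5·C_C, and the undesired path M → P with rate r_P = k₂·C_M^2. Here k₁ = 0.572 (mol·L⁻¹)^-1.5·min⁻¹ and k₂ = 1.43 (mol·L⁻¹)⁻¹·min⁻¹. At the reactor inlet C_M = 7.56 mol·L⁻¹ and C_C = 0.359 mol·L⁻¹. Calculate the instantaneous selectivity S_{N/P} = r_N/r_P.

0.0522

S_{N/P} = r_N/r_P = (k₁·C_M^1.5·C_C)/(k₂·C_M^2) = (k₁/k₂)·C_M^-0.5·C_C.
= (0.572×7.560^1.5×0.3590) / (1.43×7.560^2) = 4.268/81.73 = 0.0522.
The undesired path is higher order in M, so low C_M (CSTR or dilute feed) favours N.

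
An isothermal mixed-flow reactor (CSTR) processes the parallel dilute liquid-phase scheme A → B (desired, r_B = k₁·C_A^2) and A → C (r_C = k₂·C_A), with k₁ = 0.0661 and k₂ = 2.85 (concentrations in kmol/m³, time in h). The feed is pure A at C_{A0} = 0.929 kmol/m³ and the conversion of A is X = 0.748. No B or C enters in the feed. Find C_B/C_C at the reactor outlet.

Exit C_A = C_{A0}(1−X) = 0.929×0.252 = 0.2341 kmol/m³.
In a CSTR the entire volume is at exit conditions, so r_B = 0.0661×0.2341^2 = 0.003623 and r_C = 2.85×0.2341 = 0.6672.
Overall selectivity = C_B/C_C = r_Bτ/(r_Cτ) = r_B/r_C = 0.00543.

0.00543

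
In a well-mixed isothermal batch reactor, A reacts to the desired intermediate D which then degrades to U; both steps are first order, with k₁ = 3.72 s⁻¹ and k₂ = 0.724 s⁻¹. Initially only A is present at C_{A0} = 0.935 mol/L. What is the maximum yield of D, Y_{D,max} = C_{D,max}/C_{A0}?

0.673

Evaluating C_D at t_opt = ln(k₂/k₁)/(k₂−k₁) gives C_{D,max}/C_{A0} = (k₁/k₂)^[k₂/(k₂−k₁)].
= (3.72/0.724)^(0.724/(0.724−3.72)) = (5.138)^(-0.2417) = 0.6733.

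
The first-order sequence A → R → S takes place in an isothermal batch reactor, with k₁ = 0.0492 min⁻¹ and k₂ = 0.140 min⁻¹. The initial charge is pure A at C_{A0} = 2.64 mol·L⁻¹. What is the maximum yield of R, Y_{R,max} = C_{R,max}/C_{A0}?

Evaluating C_R at t_opt = ln(k₂/k₁)/(k₂−k₁) gives C_{R,max}/C_{A0} = (k₁/k₂)^[k₂/(k₂−k₁)].
= (0.0492/0.140)^(0.140/(0.140−0.0492)) = (0.3514)^(1.542) = 0.1994.

0.199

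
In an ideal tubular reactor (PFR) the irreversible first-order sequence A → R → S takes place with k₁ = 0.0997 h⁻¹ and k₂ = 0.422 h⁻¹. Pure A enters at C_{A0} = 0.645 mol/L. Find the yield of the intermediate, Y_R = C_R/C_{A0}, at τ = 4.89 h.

0.151

For first-order series with pure A initially, C_R(τ) = k₁C_{A0}/(k₂−k₁)·(e^(−k₁τ) − e^(−k₂τ)).
e^(−k₁τ) = e^(−0.0997×4.89) = e^(−0.4875) = 0.6141; e^(−k₂τ) = e^(−2.064) = 0.1270.
C_R = 0.0997×0.645/(0.422−0.0997) × (0.6141−0.1270) = 0.1995×0.4871 = 0.09720 mol/L.
Y_R = C_R/C_{A0} = 0.09720/0.645 = 0.151.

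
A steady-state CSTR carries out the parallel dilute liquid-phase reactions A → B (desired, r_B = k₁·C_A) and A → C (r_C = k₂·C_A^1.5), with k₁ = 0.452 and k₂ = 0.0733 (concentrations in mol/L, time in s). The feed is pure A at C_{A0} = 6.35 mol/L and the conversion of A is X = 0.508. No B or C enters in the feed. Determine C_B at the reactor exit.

Exit C_A = C_{A0}(1−X) = 6.35×0.492 = 3.124 mol/L.
A CSTR operates uniformly at the exit composition, giving r_B = 1.412 and r_C = 0.4048 (each k·C_A^n at C_A = 3.124).
Fraction of consumed A going to B: r_B/(r_B+r_C) = 0.7772.
C_B = 0.7772·C_{A0}·X = 0.7772×6.35×0.508 = 2.51 mol/L.

2.51 mol/L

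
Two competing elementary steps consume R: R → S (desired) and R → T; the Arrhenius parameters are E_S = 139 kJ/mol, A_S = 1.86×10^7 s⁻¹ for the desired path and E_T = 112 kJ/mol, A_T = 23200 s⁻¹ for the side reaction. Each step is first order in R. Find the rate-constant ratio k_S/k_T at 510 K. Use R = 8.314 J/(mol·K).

1.38

With equal orders, S_{S/T} = k_S/k_T = (A_S/A_T)·exp[(E_T−E_S)/(RT)].
(E_T−E_S)/(RT) = (112−139)×10³/(8.314×510) = -27000/4240 = -6.368.
k_S/k_T = (1.86×10^7/23200)·exp(-6.368) = 801.7 × 0.001716 = 1.38.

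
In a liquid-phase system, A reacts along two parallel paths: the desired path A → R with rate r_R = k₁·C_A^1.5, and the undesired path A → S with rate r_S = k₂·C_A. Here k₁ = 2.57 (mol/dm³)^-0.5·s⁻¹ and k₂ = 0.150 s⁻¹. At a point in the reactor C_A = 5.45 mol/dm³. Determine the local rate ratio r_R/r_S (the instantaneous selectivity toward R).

40.0

S_{R/S} = r_R/r_S = (k₁·C_A^1.5)/(k₂·C_A) = (k₁/k₂)·C_A^0.5.
= (2.57×5.450^1.5) / (0.150×5.450) = 32.70/0.8175 = 40.0.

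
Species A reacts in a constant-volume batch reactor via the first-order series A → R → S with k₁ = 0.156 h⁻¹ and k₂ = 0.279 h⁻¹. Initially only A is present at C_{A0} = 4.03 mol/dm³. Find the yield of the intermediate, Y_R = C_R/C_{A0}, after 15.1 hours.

0.102

The intermediate concentration in a first-order A→B→C sequence is C_R = k₁C_{A0}(e^(−k₁t) − e^(−k₂t))/(k₂−k₁).
e^(−k₁t) = e^(−0.156×15.1) = e^(−2.356) = 0.09484; e^(−k₂t) = e^(−4.213) = 0.01480.
C_R = 0.156×4.03/(0.279−0.156) × (0.09484−0.01480) = 5.111×0.08003 = 0.4091 mol/dm³.
Y_R = C_R/C_{A0} = 0.4091/4.03 = 0.102.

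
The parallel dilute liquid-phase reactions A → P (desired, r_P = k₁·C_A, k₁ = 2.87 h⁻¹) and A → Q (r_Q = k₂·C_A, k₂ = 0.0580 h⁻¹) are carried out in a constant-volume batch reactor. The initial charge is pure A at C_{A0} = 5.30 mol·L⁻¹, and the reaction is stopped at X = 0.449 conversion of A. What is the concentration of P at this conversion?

2.33 mol·L⁻¹

C_A = C_{A0}(1−X) = 2.920 mol·L⁻¹.
Both paths are first order in A, so the instantaneous fraction to P is constant: dC_P/d(−C_A) = k₁/(k₁+k₂) = 0.9802.
C_P = 0.9802·(C_{A0}−C_A) = 0.9802×2.380 = 2.33 mol·L⁻¹.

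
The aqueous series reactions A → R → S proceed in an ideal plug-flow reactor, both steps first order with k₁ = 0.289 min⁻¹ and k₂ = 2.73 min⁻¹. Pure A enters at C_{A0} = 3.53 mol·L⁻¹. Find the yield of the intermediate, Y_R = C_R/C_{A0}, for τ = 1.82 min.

0.0691

For first-order series with pure A initially, C_R(τ) = k₁C_{A0}/(k₂−k₁)·(e^(−k₁τ) − e^(−k₂τ)).
e^(−k₁τ) = e^(−0.289×1.82) = e^(−0.5260) = 0.5910; e^(−k₂τ) = e^(−4.969) = 0.006953.
C_R = 0.289×3.53/(2.73−0.289) × (0.5910−0.006953) = 0.4179×0.5840 = 0.2441 mol·L⁻¹.
Y_R = C_R/C_{A0} = 0.2441/3.53 = 0.0691.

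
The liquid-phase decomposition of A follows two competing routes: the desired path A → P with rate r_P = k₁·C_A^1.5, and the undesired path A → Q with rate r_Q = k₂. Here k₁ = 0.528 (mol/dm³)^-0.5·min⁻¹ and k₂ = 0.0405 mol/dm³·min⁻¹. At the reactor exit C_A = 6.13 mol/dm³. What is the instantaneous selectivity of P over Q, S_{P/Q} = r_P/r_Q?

S_{P/Q} = r_P/r_Q = (k₁·C_A^1.5)/(k₂) = (k₁/k₂)·C_A^1.5.
= (0.528×6.130^1.5) / (0.0405) = 8.014/0.04050 = 198.
Since the desired path is higher order in A, keeping C_A high (PFR or concentrated feed) favours P.

198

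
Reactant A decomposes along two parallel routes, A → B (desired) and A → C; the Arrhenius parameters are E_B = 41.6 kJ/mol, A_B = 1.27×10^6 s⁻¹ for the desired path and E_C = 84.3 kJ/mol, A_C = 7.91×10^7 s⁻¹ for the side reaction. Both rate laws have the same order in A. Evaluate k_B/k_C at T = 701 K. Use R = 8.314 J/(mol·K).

24.4

k_B/k_C = (A_B/A_C)·exp[−(E_B−E_C)/(RT)] = (A_B/A_C)·exp[(E_C−E_B)/(RT)].
(E_C−E_B)/(RT) = (84.3−41.6)×10³/(8.314×701) = 42700/5828 = 7.327.
k_B/k_C = (1.27×10^6/7.91×10^7)·exp(7.327) = 0.01606 × 1520 = 24.4.
Since E_B < E_C, lowering the temperature improves selectivity toward B.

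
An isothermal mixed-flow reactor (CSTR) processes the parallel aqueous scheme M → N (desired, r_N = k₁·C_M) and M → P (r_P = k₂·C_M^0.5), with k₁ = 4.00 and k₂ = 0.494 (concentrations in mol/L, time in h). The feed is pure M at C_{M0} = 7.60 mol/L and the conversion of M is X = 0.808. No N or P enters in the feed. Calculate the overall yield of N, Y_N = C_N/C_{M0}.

0.733

Exit C_M = C_{M0}(1−X) = 7.60×0.192 = 1.459 mol/L.
In a CSTR the entire volume is at exit conditions, so r_N = 4.00×1.459 = 5.837 and r_P = 0.494×1.459^0.5 = 0.5967.
Fraction of consumed M going to N: r_N/(r_N+r_P) = 0.9072.
C_N = 0.9072·C_{M0}·X = 0.9072×7.60×0.808 = 5.57 mol/L; Y_N = C_N/C_{M0} = 0.733.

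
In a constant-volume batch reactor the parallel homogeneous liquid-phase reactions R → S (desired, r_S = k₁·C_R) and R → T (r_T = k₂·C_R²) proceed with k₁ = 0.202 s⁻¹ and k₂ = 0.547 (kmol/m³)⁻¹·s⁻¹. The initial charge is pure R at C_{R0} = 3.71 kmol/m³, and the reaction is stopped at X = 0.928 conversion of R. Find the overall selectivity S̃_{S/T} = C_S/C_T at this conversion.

C_R = C_{R0}(1−X) = 0.2671 kmol/m³.
Along a PFR/batch, dC_S/dC_R = −r_S/(r_S+r_T) = −k₁/(k₁+k₂·C_R).
Integrating from C_{R0} to C_R: C_S = (0.202/0.547)·ln[(0.202+0.547·3.71)/(0.202+0.547·0.267)] = 0.3693·ln(2.231/0.3481) = 0.6861 kmol/m³.
C_T = (C_{R0}−C_R)−C_S = 2.757 kmol/m³; S̃_{S/T} = 0.6861/2.757 = 0.249.

0.249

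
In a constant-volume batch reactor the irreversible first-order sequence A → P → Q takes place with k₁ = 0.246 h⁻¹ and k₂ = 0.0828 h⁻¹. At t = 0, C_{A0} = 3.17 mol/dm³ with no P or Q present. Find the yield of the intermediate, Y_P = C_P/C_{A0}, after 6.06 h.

0.573

The intermediate concentration in a first-order A→B→C sequence is C_P = k₁C_{A0}(e^(−k₁t) − e^(−k₂t))/(k₂−k₁).
e^(−k₁t) = e^(−0.246×6.06) = e^(−1.491) = 0.2252; e^(−k₂t) = e^(−0.5018) = 0.6055.
C_P = 0.246×3.17/(0.0828−0.246) × (0.2252−0.6055) = (-4.778)×(-0.3803) = 1.817 mol/dm³.
Y_P = C_P/C_{A0} = 1.817/3.17 = 0.573.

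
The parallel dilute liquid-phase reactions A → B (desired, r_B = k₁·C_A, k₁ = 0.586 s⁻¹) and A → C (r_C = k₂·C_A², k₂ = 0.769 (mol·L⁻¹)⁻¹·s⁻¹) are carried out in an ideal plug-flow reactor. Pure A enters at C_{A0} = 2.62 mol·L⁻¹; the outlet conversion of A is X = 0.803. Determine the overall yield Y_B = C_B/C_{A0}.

0.283

C_A = C_{A0}(1−X) = 0.5161 mol·L⁻¹.
Along a PFR/batch, dC_B/dC_A = −r_B/(r_B+r_C) = −k₁/(k₁+k₂·C_A).
Integrating from C_{A0} to C_A: C_B = (0.586/0.769)·ln[(0.586+0.769·2.62)/(0.586+0.769·0.516)] = 0.7620·ln(2.601/0.9829) = 0.7415 mol·L⁻¹.
Y_B = C_B/C_{A0} = 0.7415/2.62 = 0.283.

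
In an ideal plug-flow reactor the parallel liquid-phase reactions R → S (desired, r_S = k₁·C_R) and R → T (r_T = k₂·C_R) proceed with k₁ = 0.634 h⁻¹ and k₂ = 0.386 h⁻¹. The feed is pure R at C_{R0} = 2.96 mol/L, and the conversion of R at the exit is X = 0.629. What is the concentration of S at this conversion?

1.16 mol/L

C_R = C_{R0}(1−X) = 1.098 mol/L.
Both paths are first order in R, so the instantaneous fraction to S is constant: dC_S/d(−C_R) = k₁/(k₁+k₂) = 0.6216.
C_S = 0.6216·(C_{R0}−C_R) = 0.6216×1.862 = 1.16 mol/L.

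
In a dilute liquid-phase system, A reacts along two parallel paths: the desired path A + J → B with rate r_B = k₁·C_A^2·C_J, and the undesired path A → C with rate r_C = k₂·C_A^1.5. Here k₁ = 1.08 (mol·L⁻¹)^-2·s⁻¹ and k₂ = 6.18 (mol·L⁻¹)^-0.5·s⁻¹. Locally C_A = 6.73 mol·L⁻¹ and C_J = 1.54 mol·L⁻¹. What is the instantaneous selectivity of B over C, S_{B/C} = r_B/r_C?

S_{B/C} = r_B/r_C = (k₁·C_A^2·C_J)/(k₂·C_A^1.5) = (k₁/k₂)·C_A^0.5·C_J.
= (1.08×6.730^2×1.540) / (6.18×6.730^1.5) = 75.33/107.9 = 0.698.
Since the desired path is higher order in A, keeping C_A high (PFR or concentrated feed) favours B.

0.698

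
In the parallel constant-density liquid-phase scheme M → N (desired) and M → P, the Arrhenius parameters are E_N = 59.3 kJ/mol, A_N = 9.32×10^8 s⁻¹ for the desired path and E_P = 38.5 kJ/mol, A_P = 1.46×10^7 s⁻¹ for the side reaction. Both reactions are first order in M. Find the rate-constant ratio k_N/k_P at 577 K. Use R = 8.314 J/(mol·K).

Since both paths have the same order in M, the concentration cancels and S_{N/P} = k_N/k_P = (A_N/A_P)·exp[(E_P−E_N)/(RT)].
(E_P−E_N)/(RT) = (38.5−59.3)×10³/(8.314×577) = -20800/4797 = -4.336.
k_N/k_P = (9.32×10^8/1.46×10^7)·exp(-4.336) = 63.84 × 0.01309 = 0.836.
Since E_N > E_P, raising the temperature improves selectivity toward N.

0.836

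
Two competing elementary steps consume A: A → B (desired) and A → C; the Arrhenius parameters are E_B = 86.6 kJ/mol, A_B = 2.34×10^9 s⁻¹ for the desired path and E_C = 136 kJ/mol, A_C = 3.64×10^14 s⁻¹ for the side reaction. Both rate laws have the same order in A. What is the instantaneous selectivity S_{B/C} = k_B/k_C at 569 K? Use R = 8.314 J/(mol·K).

0.220

Since both paths have the same order in A, the concentration cancels and S_{B/C} = k_B/k_C = (A_B/A_C)·exp[(E_C−E_B)/(RT)].
(E_C−E_B)/(RT) = (136−86.6)×10³/(8.314×569) = 49400/4731 = 10.44.
k_B/k_C = (2.34×10^9/3.64×10^14)·exp(10.44) = 6.429×10^-6 × 34286 = 0.220.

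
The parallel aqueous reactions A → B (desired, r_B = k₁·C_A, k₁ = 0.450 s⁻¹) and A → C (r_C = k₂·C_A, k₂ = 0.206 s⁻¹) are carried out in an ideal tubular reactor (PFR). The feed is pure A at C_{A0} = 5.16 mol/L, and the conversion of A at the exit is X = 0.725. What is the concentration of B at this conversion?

2.57 mol/L

C_A = C_{A0}(1−X) = 1.419 mol/L.
Both paths are first order in A, so the instantaneous fraction to B is constant: dC_B/d(−C_A) = k₁/(k₁+k₂) = 0.6860.
C_B = 0.6860·(C_{A0}−C_A) = 0.6860×3.741 = 2.57 mol/L.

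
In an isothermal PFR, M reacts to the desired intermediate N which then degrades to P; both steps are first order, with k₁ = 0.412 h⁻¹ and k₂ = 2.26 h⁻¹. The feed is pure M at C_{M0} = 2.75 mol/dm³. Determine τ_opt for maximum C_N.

For first-order series the maximum of C_N occurs at τ_opt = ln(k₂/k₁)/(k₂−k₁).
= ln(2.26/0.412)/(2.26−0.412) = ln(5.485)/1.848 = 1.702/1.848 = 0.921 h.

0.921 h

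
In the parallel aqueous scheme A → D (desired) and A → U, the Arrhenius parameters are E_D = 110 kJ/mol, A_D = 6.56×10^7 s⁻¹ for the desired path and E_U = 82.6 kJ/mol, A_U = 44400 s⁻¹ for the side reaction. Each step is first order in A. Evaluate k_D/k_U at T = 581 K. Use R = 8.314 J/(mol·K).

5.08

k_D/k_U = (A_D/A_U)·exp[−(E_D−E_U)/(RT)] = (A_D/A_U)·exp[(E_U−E_D)/(RT)].
(E_U−E_D)/(RT) = (82.6−110)×10³/(8.314×581) = -27400/4830 = -5.672.
k_D/k_U = (6.56×10^7/44400)·exp(-5.672) = 1477 × 0.003440 = 5.08.
Since E_D > E_U, raising the temperature improves selectivity toward D.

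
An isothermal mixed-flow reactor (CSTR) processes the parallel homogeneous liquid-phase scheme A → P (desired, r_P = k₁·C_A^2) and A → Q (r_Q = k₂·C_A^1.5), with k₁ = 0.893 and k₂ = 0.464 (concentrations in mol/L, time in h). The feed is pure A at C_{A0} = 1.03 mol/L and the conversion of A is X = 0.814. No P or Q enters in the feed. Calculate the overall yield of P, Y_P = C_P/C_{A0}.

Exit C_A = C_{A0}(1−X) = 1.03×0.186 = 0.1916 mol/L.
In a CSTR the entire volume is at exit conditions, so r_P = 0.893×0.1916^2 = 0.03278 and r_Q = 0.464×0.1916^1.5 = 0.03891.
Fraction of consumed A going to P: r_P/(r_P+r_Q) = 0.4572.
C_P = 0.4572·C_{A0}·X = 0.4572×1.03×0.814 = 0.383 mol/L; Y_P = C_P/C_{A0} = 0.372.

0.372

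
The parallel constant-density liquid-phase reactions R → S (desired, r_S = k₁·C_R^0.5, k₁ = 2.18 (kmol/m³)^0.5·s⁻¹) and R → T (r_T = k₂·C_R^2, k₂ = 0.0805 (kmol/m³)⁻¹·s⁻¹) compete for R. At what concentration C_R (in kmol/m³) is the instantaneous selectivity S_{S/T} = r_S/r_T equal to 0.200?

S_{S/T} = (k₁/k₂)·C_R^-1.5 ⇒ C_R = (S·k₂/k₁)^(1/(-1.5)).
= (0.200×0.0805/2.18)^(-0.6667) = (0.007385)^(-0.6667) = 26.4 kmol/m³.

26.4 kmol/m³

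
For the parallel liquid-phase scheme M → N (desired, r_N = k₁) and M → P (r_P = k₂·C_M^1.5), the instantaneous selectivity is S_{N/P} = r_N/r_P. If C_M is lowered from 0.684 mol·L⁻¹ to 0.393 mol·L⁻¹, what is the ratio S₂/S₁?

2.30

S_{N/P} = (k₁/k₂)·C_M^-1.5, so S₂/S₁ = (C_{M,2}/C_{M,1})^-1.5.
= (0.393/0.684)^(-1.5) = (0.5746)^(-1.5) = 2.30.
Selectivity toward N rises as C_M falls — low-concentration operation is favoured.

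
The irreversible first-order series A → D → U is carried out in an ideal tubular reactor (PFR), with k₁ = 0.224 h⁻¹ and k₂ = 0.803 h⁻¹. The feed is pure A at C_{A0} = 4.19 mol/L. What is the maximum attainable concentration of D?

0.713 mol/L

For a first-order series the maximum intermediate yield is C_{D,max}/C_{A0} = (k₁/k₂)^[k₂/(k₂−k₁)].
= (0.224/0.803)^(0.803/(0.803−0.224)) = (0.2790)^(1.387) = 0.1702.
C_{D,max} = 0.1702×4.19 = 0.713 mol/L.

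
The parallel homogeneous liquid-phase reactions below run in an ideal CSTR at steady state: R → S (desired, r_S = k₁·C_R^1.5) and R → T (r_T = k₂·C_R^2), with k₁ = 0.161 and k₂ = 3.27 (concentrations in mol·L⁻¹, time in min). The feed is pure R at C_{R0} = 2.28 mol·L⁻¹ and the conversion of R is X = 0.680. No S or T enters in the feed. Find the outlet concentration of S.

0.0845 mol·L⁻¹

Exit C_R = C_{R0}(1−X) = 2.28×0.320 = 0.7296 mol·L⁻¹.
Rates in a CSTR are evaluated at the outlet concentration: r_S = 0.161×0.7296^1.5 = 0.1003, r_T = 3.27×0.7296^2 = 1.741.
Fraction of consumed R going to S: r_S/(r_S+r_T) = 0.05450.
C_S = 0.05450·C_{R0}·X = 0.05450×2.28×0.680 = 0.0845 mol·L⁻¹.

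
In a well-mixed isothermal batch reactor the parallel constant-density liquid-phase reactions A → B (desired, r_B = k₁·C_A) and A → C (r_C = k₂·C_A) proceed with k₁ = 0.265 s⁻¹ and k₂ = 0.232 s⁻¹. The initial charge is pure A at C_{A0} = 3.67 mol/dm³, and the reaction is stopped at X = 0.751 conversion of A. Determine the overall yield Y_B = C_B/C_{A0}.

C_A = C_{A0}(1−X) = 0.9138 mol/dm³.
Both paths are first order in A, so the instantaneous fraction to B is constant: dC_B/d(−C_A) = k₁/(k₁+k₂) = 0.5332.
C_B = 0.5332·(C_{A0}−C_A) = 0.5332×2.756 = 1.47 mol/dm³.
Y_B = C_B/C_{A0} = 1.470/3.67 = 0.400.

0.400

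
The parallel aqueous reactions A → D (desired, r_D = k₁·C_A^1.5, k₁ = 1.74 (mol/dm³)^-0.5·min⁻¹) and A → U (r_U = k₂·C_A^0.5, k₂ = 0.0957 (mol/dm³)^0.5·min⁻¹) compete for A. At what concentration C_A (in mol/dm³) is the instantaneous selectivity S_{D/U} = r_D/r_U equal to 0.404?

0.0222 mol/dm³

S_{D/U} = (k₁/k₂)·C_A ⇒ C_A = S·k₂/k₁.
= 0.404×0.0957/1.74 = 0.0222 mol/dm³.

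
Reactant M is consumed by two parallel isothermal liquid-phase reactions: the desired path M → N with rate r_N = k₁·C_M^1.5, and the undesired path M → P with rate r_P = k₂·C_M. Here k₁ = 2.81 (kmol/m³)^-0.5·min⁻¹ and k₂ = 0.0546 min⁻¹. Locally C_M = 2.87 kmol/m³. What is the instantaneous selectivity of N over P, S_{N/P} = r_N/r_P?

S_{N/P} = r_N/r_P = (k₁·C_M^1.5)/(k₂·C_M) = (k₁/k₂)·C_M^0.5.
= (2.81×2.870^1.5) / (0.0546×2.870) = 13.66/0.1567 = 87.2.

87.2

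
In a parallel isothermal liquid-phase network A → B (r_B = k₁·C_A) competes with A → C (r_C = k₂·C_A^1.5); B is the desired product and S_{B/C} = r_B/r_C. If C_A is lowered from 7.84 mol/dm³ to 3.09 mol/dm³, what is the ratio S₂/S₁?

S_{B/C} = (k₁/k₂)·C_A^-0.5, so S₂/S₁ = (C_{A,2}/C_{A,1})^-0.5.
= (3.09/7.84)^(-0.5) = (0.3941)^(-0.5) = 1.59.
Selectivity toward B rises as C_A falls — low-concentration operation is favoured.

1.59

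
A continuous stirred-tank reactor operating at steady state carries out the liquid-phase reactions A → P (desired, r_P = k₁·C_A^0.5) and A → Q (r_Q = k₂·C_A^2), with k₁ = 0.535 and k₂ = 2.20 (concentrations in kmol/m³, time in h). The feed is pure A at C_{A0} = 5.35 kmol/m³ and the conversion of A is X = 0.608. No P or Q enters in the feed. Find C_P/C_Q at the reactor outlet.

Exit C_A = C_{A0}(1−X) = 5.35×0.392 = 2.097 kmol/m³.
Rates in a CSTR are evaluated at the outlet concentration: r_P = 0.535×2.097^0.5 = 0.7748, r_Q = 2.20×2.097^2 = 9.676.
Overall selectivity = C_P/C_Q = r_Pτ/(r_Qτ) = r_P/r_Q = 0.0801.

0.0801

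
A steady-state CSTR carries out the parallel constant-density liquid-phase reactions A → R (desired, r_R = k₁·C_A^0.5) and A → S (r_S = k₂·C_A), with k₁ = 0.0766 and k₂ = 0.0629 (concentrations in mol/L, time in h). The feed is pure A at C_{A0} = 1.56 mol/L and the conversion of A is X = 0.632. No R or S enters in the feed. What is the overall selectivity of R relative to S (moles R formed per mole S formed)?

Exit C_A = C_{A0}(1−X) = 1.56×0.368 = 0.5741 mol/L.
In a CSTR the entire volume is at exit conditions, so r_R = 0.0766×0.5741^0.5 = 0.05804 and r_S = 0.0629×0.5741 = 0.03611.
Overall selectivity = C_R/C_S = r_Rτ/(r_Sτ) = r_R/r_S = 1.61.

1.61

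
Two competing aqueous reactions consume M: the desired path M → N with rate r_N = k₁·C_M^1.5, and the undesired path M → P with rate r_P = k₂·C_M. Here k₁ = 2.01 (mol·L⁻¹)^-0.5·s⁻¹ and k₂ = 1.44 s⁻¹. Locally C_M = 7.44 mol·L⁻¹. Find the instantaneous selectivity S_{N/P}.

S_{N/P} = r_N/r_P = (k₁·C_M^1.5)/(k₂·C_M) = (k₁/k₂)·C_M^0.5.
= (2.01×7.440^1.5) / (1.44×7.440) = 40.79/10.71 = 3.81.
Since the desired path is higher order in M, keeping C_M high (PFR or concentrated feed) favours N.

3.81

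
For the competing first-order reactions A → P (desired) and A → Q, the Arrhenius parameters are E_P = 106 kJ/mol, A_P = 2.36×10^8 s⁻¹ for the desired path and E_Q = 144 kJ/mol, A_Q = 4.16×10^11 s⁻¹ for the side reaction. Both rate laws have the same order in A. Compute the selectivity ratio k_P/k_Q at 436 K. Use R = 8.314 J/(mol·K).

20.3

k_P/k_Q = (A_P/A_Q)·exp[−(E_P−E_Q)/(RT)] = (A_P/A_Q)·exp[(E_Q−E_P)/(RT)].
(E_Q−E_P)/(RT) = (144−106)×10³/(8.314×436) = 38000/3625 = 10.48.
k_P/k_Q = (2.36×10^8/4.16×10^11)·exp(10.48) = 5.673×10^-4 × 35705 = 20.3.
Since E_P < E_Q, lowering the temperature improves selectivity toward P.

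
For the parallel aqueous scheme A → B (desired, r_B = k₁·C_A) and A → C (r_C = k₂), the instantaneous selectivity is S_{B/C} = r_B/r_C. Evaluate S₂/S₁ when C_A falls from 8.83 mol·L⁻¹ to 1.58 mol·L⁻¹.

S_{B/C} = (k₁/k₂)·C_A, so S₂/S₁ = (C_{A,2}/C_{A,1}).
= 1.58/8.83 = 0.179.
Selectivity toward B falls as C_A falls — high-concentration operation is favoured.

0.179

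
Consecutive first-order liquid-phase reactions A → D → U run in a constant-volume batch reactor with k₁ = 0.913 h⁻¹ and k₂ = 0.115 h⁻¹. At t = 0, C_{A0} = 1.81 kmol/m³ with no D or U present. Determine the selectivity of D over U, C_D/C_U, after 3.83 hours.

2.62

The intermediate concentration in a first-order A→B→C sequence is C_D = k₁C_{A0}(e^(−k₁t) − e^(−k₂t))/(k₂−k₁).
e^(−k₁t) = e^(−0.913×3.83) = e^(−3.497) = 0.03029; e^(−k₂t) = e^(−0.4405) = 0.6437.
C_D = 0.913×1.81/(0.115−0.913) × (0.03029−0.6437) = (-2.071)×(-0.6135) = 1.270 kmol/m³.
C_A = C_{A0}e^(−k₁t) = 0.05483 kmol/m³, so C_U = C_{A0}−C_A−C_D = 0.4848 kmol/m³; C_D/C_U = 2.62.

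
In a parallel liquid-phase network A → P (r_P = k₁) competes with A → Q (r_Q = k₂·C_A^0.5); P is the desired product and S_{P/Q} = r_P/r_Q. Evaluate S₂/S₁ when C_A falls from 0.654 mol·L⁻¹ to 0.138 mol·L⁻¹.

S_{P/Q} = (k₁/k₂)·C_A^-0.5, so S₂/S₁ = (C_{A,2}/C_{A,1})^-0.5.
= (0.138/0.654)^(-0.5) = (0.2110)^(-0.5) = 2.18.

2.18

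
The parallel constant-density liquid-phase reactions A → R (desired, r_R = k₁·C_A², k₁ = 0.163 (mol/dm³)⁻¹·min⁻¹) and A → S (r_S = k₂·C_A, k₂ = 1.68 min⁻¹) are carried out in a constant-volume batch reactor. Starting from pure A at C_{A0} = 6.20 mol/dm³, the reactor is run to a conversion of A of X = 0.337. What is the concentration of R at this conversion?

C_A = C_{A0}(1−X) = 4.111 mol/dm³.
Along a PFR/batch, dC_S/dC_A = −r_S/(r_R+r_S) = −k₂/(k₂+k₁·C_A).
Integrating from C_{A0} to C_A: C_S = (1.68/0.163)·ln[(1.68+0.163·6.20)/(1.68+0.163·4.11)] = 10.31·ln(2.691/2.350) = 1.395 mol/dm³.
Then C_R = (C_{A0}−C_A) − C_S = 2.089 − 1.395 = 0.6945 mol/dm³.

0.695 mol/dm³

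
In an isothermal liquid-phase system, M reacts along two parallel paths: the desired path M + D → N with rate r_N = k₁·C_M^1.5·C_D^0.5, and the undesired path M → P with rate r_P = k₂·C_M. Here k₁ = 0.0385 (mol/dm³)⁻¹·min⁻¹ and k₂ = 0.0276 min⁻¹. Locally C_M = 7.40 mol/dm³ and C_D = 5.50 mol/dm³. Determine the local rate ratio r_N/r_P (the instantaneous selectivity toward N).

8.90

S_{N/P} = r_N/r_P = (k₁·C_M^1.5·C_D^0.5)/(k₂·C_M) = (k₁/k₂)·C_M^0.5·C_D^0.5.
= (0.0385×7.400^1.5×5.500^0.5) / (0.0276×7.400) = 1.818/0.2042 = 8.90.
Since the desired path is higher order in M, keeping C_M high (PFR or concentrated feed) favours N.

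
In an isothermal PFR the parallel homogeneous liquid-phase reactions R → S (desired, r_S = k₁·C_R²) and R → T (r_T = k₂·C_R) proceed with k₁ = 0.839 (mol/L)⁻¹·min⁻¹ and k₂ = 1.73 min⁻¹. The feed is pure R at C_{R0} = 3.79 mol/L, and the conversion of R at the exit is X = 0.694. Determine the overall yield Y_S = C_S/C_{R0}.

C_R = C_{R0}(1−X) = 1.160 mol/L.
Along a PFR/batch, dC_T/dC_R = −r_T/(r_S+r_T) = −k₂/(k₂+k₁·C_R).
Integrating from C_{R0} to C_R: C_T = (1.73/0.839)·ln[(1.73+0.839·3.79)/(1.73+0.839·1.16)] = 2.062·ln(4.910/2.703) = 1.231 mol/L.
Then C_S = (C_{R0}−C_R) − C_T = 2.630 − 1.231 = 1.400 mol/L.
Y_S = C_S/C_{R0} = 1.400/3.79 = 0.369.

0.369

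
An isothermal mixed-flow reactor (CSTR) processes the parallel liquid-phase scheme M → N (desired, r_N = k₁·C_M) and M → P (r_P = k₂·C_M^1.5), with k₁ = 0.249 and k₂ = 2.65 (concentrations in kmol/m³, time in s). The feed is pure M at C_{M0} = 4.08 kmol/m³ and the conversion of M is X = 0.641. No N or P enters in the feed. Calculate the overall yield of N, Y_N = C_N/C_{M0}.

Exit C_M = C_{M0}(1−X) = 4.08×0.359 = 1.465 kmol/m³.
In a CSTR the entire volume is at exit conditions, so r_N = 0.249×1.465 = 0.3647 and r_P = 2.65×1.465^1.5 = 4.698.
Fraction of consumed M going to N: r_N/(r_N+r_P) = 0.07204.
C_N = 0.07204·C_{M0}·X = 0.07204×4.08×0.641 = 0.188 kmol/m³; Y_N = C_N/C_{M0} = 0.0462.

0.0462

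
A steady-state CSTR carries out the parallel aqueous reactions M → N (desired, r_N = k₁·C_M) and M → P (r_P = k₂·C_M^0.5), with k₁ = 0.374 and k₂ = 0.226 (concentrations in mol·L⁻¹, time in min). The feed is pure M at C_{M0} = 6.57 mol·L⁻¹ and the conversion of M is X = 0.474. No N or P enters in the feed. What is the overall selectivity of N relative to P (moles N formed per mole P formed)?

3.08

Exit C_M = C_{M0}(1−X) = 6.57×0.526 = 3.456 mol·L⁻¹.
Rates in a CSTR are evaluated at the outlet concentration: r_N = 0.374×3.456 = 1.292, r_P = 0.226×3.456^0.5 = 0.4201.
Overall selectivity = C_N/C_P = r_Nτ/(r_Pτ) = r_N/r_P = 3.08.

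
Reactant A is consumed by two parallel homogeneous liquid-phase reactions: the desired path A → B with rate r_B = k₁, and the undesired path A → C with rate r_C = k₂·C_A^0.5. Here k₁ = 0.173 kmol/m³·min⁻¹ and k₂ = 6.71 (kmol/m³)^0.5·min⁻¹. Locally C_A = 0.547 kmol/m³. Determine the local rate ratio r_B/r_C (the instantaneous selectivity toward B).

S_{B/C} = r_B/r_C = (k₁)/(k₂·C_A^0.5) = (k₁/k₂)·C_A^-0.5.
= (0.173) / (6.71×0.5470^0.5) = 0.1730/4.963 = 0.0349.

0.0349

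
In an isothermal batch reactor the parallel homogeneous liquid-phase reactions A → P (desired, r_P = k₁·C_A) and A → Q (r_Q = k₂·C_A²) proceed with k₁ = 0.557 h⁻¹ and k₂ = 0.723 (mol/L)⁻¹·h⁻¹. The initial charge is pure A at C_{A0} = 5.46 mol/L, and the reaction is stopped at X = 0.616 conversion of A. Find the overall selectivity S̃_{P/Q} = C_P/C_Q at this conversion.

C_A = C_{A0}(1−X) = 2.097 mol/L.
Along a PFR/batch, dC_P/dC_A = −r_P/(r_P+r_Q) = −k₁/(k₁+k₂·C_A).
Integrating from C_{A0} to C_A: C_P = (0.557/0.723)·ln[(0.557+0.723·5.46)/(0.557+0.723·2.10)] = 0.7704·ln(4.505/2.073) = 0.5980 mol/L.
C_Q = (C_{A0}−C_A)−C_P = 2.765 mol/L; S̃_{P/Q} = 0.5980/2.765 = 0.216.

0.216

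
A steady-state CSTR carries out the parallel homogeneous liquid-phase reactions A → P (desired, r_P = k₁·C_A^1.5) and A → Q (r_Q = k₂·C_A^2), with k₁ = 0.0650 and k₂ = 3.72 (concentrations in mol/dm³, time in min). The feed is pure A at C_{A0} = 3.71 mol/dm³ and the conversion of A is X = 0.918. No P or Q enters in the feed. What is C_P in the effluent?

0.105 mol/dm³

Exit C_A = C_{A0}(1−X) = 3.71×0.0820 = 0.3042 mol/dm³.
Rates in a CSTR are evaluated at the outlet concentration: r_P = 0.0650×0.3042^1.5 = 0.01091, r_Q = 3.72×0.3042^2 = 0.3443.
Fraction of consumed A going to P: r_P/(r_P+r_Q) = 0.03071.
C_P = 0.03071·C_{A0}·X = 0.03071×3.71×0.918 = 0.105 mol/dm³.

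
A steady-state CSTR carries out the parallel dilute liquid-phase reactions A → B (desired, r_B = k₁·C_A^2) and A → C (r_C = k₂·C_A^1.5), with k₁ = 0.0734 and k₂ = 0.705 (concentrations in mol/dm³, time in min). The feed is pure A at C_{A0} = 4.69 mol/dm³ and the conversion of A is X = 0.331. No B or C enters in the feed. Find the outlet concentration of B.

0.242 mol/dm³

Exit C_A = C_{A0}(1−X) = 4.69×0.669 = 3.138 mol/dm³.
Rates in a CSTR are evaluated at the outlet concentration: r_B = 0.0734×3.138^2 = 0.7226, r_C = 0.705×3.138^1.5 = 3.918.
Fraction of consumed A going to B: r_B/(r_B+r_C) = 0.1557.
C_B = 0.1557·C_{A0}·X = 0.1557×4.69×0.331 = 0.242 mol/dm³.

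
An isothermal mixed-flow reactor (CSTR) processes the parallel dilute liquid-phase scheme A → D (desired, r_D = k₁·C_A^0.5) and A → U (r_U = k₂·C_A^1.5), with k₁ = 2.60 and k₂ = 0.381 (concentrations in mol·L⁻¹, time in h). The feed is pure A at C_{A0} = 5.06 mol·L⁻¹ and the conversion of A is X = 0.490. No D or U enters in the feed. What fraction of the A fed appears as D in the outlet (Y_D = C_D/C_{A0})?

Exit C_A = C_{A0}(1−X) = 5.06×0.510 = 2.581 mol·L⁻¹.
A CSTR operates uniformly at the exit composition, giving r_D = 4.177 and r_U = 1.579 (each k·C_A^n at C_A = 2.581).
Fraction of consumed A going to D: r_D/(r_D+r_U) = 0.7256.
C_D = 0.7256·C_{A0}·X = 0.7256×5.06×0.490 = 1.80 mol·L⁻¹; Y_D = C_D/C_{A0} = 0.356.

0.356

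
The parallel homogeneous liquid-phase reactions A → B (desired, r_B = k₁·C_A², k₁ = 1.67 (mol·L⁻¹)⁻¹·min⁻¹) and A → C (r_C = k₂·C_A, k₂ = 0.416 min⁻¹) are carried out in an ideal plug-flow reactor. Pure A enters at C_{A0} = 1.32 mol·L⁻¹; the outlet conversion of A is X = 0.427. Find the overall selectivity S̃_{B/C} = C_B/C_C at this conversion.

4.08

C_A = C_{A0}(1−X) = 0.7564 mol·L⁻¹.
Along a PFR/batch, dC_C/dC_A = −r_C/(r_B+r_C) = −k₂/(k₂+k₁·C_A).
Integrating from C_{A0} to C_A: C_C = (0.416/1.67)·ln[(0.416+1.67·1.32)/(0.416+1.67·0.756)] = 0.2491·ln(2.620/1.679) = 0.1109 mol·L⁻¹.
Then C_B = (C_{A0}−C_A) − C_C = 0.5636 − 0.1109 = 0.4528 mol·L⁻¹.
S̃_{B/C} = C_B/C_C = 0.4528/0.1109 = 4.08.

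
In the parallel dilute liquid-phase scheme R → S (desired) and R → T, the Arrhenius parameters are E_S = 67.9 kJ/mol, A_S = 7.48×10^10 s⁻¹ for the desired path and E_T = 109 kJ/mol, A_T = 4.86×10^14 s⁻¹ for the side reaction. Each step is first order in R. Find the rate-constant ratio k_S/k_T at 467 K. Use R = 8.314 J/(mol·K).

With equal orders, S_{S/T} = k_S/k_T = (A_S/A_T)·exp[(E_T−E_S)/(RT)].
(E_T−E_S)/(RT) = (109−67.9)×10³/(8.314×467) = 41100/3883 = 10.59.
k_S/k_T = (7.48×10^10/4.86×10^14)·exp(10.59) = 1.539×10^-4 × 39560 = 6.09.
Since E_S < E_T, lowering the temperature improves selectivity toward S.

6.09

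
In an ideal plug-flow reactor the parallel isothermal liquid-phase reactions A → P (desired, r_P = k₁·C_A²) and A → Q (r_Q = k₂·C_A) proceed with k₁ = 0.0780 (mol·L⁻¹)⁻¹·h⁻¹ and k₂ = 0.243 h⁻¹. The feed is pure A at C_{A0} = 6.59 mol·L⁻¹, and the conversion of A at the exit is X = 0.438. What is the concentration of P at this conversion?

1.79 mol·L⁻¹

C_A = C_{A0}(1−X) = 3.704 mol·L⁻¹.
Along a PFR/batch, dC_Q/dC_A = −r_Q/(r_P+r_Q) = −k₂/(k₂+k₁·C_A).
Integrating from C_{A0} to C_A: C_Q = (0.243/0.0780)·ln[(0.243+0.0780·6.59)/(0.243+0.0780·3.70)] = 3.115·ln(0.7570/0.5319) = 1.100 mol·L⁻¹.
Then C_P = (C_{A0}−C_A) − C_Q = 2.886 − 1.100 = 1.787 mol·L⁻¹.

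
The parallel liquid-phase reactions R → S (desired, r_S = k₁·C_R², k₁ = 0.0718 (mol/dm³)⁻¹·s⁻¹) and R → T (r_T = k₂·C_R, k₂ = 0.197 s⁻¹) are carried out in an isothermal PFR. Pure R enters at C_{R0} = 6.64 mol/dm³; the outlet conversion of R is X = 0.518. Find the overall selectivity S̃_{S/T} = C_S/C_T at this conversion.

1.75

C_R = C_{R0}(1−X) = 3.200 mol/dm³.
Along a PFR/batch, dC_T/dC_R = −r_T/(r_S+r_T) = −k₂/(k₂+k₁·C_R).
Integrating from C_{R0} to C_R: C_T = (0.197/0.0718)·ln[(0.197+0.0718·6.64)/(0.197+0.0718·3.20)] = 2.744·ln(0.6738/0.4268) = 1.253 mol/dm³.
Then C_S = (C_{R0}−C_R) − C_T = 3.440 − 1.253 = 2.187 mol/dm³.
S̃_{S/T} = C_S/C_T = 2.187/1.253 = 1.75.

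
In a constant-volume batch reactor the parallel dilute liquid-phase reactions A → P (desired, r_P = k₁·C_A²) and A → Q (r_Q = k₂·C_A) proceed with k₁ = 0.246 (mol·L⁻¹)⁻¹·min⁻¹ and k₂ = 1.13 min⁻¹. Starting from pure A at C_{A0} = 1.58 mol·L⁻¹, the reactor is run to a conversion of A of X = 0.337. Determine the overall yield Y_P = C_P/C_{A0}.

C_A = C_{A0}(1−X) = 1.048 mol·L⁻¹.
Along a PFR/batch, dC_Q/dC_A = −r_Q/(r_P+r_Q) = −k₂/(k₂+k₁·C_A).
Integrating from C_{A0} to C_A: C_Q = (1.13/0.246)·ln[(1.13+0.246·1.58)/(1.13+0.246·1.05)] = 4.593·ln(1.519/1.388) = 0.4143 mol·L⁻¹.
Then C_P = (C_{A0}−C_A) − C_Q = 0.5325 − 0.4143 = 0.1181 mol·L⁻¹.
Y_P = C_P/C_{A0} = 0.1181/1.58 = 0.0748.

0.0748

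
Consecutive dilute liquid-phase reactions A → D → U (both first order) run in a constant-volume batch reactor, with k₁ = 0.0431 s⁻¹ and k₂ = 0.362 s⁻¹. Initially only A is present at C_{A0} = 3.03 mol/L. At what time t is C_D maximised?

6.67 s

The intermediate peaks when r₁ = r₂, i.e. k₁e^(−k₁t) = k₂e^(−k₂t), giving t_opt = ln(k₂/k₁)/(k₂−k₁).
= ln(0.362/0.0431)/(0.362−0.0431) = ln(8.399)/0.3189 = 2.128/0.3189 = 6.67 s.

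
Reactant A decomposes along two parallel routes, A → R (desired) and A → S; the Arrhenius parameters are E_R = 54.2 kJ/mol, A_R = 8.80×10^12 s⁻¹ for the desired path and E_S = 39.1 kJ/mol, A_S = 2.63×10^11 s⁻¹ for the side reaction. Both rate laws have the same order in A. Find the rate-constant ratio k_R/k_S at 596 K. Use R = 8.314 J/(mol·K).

k_R/k_S = (A_R/A_S)·exp[−(E_R−E_S)/(RT)] = (A_R/A_S)·exp[(E_S−E_R)/(RT)].
(E_S−E_R)/(RT) = (39.1−54.2)×10³/(8.314×596) = -15100/4955 = -3.047.
k_R/k_S = (8.80×10^12/2.63×10^11)·exp(-3.047) = 33.46 × 0.04749 = 1.59.

1.59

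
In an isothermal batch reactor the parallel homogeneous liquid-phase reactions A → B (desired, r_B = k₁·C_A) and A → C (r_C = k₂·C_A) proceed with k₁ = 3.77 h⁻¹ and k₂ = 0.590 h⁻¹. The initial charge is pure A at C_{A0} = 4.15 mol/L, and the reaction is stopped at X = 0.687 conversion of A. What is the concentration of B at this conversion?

2.47 mol/L

C_A = C_{A0}(1−X) = 1.299 mol/L.
Both paths are first order in A, so the instantaneous fraction to B is constant: dC_B/d(−C_A) = k₁/(k₁+k₂) = 0.8647.
C_B = 0.8647·(C_{A0}−C_A) = 0.8647×2.851 = 2.47 mol/L.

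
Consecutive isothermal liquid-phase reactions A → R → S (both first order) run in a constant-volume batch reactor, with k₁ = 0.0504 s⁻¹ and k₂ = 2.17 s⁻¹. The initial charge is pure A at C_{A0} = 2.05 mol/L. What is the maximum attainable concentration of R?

0.0435 mol/L

For a first-order series the maximum intermediate yield is C_{R,max}/C_{A0} = (k₁/k₂)^[k₂/(k₂−k₁)].
= (0.0504/2.17)^(2.17/(2.17−0.0504)) = (0.02323)^(1.024) = 0.02124.
C_{R,max} = 0.02124×2.05 = 0.0435 mol/L.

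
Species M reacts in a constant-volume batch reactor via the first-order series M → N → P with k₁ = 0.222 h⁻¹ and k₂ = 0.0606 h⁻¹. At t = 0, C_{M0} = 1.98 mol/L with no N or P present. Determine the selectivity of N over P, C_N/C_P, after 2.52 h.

11.6

Solving the coupled first-order balances gives C_N(t) = [k₁/(k₂−k₁)]·C_{M0}·(e^(−k₁t) − e^(−k₂t)).
e^(−k₁t) = e^(−0.222×2.52) = e^(−0.5594) = 0.5715; e^(−k₂t) = e^(−0.1527) = 0.8584.
C_N = 0.222×1.98/(0.0606−0.222) × (0.5715−0.8584) = (-2.723)×(-0.2868) = 0.7812 mol/L.
C_M = C_{M0}e^(−k₁t) = 1.132 mol/L, so C_P = C_{M0}−C_M−C_N = 0.06717 mol/L; C_N/C_P = 11.6.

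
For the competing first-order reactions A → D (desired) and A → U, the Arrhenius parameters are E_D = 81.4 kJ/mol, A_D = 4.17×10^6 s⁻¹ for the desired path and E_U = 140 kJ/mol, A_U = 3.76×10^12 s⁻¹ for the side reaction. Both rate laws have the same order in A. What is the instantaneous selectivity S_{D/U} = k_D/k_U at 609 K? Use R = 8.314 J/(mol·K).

With equal orders, S_{D/U} = k_D/k_U = (A_D/A_U)·exp[(E_U−E_D)/(RT)].
(E_U−E_D)/(RT) = (140−81.4)×10³/(8.314×609) = 58600/5063 = 11.57.
k_D/k_U = (4.17×10^6/3.76×10^12)·exp(11.57) = 1.109×10^-6 × 1.063×10^5 = 0.118.

0.118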